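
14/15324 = 7/7662= 0.00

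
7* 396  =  2772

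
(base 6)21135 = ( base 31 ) 2UF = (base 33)2KT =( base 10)2867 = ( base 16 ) b33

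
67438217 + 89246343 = 156684560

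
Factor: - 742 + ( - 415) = -13^1*89^1 = - 1157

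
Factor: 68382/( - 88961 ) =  - 2^1*3^2*17^( - 1) * 29^1 * 131^1*5233^(-1)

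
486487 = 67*7261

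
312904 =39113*8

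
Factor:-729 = -3^6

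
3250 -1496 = 1754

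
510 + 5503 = 6013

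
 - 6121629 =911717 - 7033346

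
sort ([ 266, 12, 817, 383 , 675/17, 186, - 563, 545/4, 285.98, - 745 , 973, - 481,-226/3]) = [ - 745,  -  563,-481,  -  226/3,  12, 675/17,545/4, 186, 266, 285.98, 383, 817,  973] 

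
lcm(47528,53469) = 427752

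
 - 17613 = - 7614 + -9999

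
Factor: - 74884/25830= -2^1*3^( - 2)*5^( - 1)*  7^( - 1)*41^( - 1)*97^1*193^1 = - 37442/12915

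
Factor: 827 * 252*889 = 185271156 = 2^2*3^2 * 7^2*127^1*827^1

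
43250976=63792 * 678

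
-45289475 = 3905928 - 49195403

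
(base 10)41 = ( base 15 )2b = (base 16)29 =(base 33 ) 18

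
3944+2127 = 6071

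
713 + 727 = 1440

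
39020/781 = 49+751/781 = 49.96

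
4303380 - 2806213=1497167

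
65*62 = 4030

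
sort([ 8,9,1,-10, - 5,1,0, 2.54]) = [ - 10, - 5,0,1, 1,2.54,  8,9] 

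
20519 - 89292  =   - 68773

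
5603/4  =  5603/4=1400.75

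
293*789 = 231177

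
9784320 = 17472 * 560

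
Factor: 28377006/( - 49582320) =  - 2^( -3)*5^( - 1)*7^1*206593^(- 1)*675643^1=- 4729501/8263720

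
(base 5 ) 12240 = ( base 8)1661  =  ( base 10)945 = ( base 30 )11F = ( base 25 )1CK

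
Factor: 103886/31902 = 3^(-1 )*13^(-1)* 127^1 = 127/39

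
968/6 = 161+1/3  =  161.33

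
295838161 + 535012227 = 830850388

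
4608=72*64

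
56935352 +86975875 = 143911227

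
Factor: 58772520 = 2^3*3^3*5^1*54419^1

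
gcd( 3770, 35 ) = 5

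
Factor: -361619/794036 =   -  2^( - 2)*17^ ( - 1)*53^1*6823^1*11677^(-1 )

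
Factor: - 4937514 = - 2^1*3^1*17^1  *48407^1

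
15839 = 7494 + 8345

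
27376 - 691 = 26685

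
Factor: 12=2^2 * 3^1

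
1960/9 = 217 + 7/9 = 217.78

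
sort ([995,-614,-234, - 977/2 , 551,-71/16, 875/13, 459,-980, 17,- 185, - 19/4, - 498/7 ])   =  [ - 980, - 614,  -  977/2,-234,-185, - 498/7, - 19/4  , - 71/16, 17,  875/13,459, 551,995 ]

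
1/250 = 1/250 =0.00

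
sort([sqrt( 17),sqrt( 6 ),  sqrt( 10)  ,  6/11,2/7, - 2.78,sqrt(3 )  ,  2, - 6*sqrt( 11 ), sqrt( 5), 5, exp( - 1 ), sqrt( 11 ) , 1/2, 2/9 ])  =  [ - 6*sqrt( 11 ) , - 2.78 , 2/9, 2/7,exp( - 1) , 1/2, 6/11, sqrt (3),2,sqrt( 5), sqrt (6 ),sqrt(10 ),sqrt( 11), sqrt(17 ), 5 ]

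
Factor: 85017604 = 2^2*7^1 * 3036343^1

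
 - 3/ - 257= 3/257 =0.01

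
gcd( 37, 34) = 1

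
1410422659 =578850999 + 831571660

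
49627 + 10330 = 59957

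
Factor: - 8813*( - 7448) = 2^3 * 7^3*19^1 * 1259^1 = 65639224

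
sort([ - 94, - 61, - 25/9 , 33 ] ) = [ - 94, - 61, - 25/9,  33 ] 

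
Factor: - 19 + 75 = 56 = 2^3*7^1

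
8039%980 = 199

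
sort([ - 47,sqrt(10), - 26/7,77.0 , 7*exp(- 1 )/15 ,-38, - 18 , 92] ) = [ - 47, - 38, - 18, - 26/7,7*exp(-1)/15,  sqrt(10),77.0,92] 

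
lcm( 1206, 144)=9648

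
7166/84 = 85 + 13/42 = 85.31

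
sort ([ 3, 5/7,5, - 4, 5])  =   [ - 4, 5/7,3, 5,5] 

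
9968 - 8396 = 1572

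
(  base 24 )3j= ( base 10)91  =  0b1011011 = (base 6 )231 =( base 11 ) 83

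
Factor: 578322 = 2^1*3^2*19^2*89^1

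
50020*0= 0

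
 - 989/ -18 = 54 + 17/18  =  54.94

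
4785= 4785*1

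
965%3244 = 965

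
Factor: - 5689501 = -79^1*72019^1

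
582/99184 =291/49592 = 0.01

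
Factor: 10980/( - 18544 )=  - 45/76 = - 2^( - 2)*3^2*5^1*19^( - 1)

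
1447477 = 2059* 703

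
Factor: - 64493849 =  - 7^2*37^1 * 35573^1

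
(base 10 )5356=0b1010011101100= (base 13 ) 2590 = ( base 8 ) 12354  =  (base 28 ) 6n8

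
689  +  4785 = 5474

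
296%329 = 296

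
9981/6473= 9981/6473 = 1.54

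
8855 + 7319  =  16174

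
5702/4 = 2851/2 = 1425.50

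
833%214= 191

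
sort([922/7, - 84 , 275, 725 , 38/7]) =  [ - 84,  38/7, 922/7, 275, 725]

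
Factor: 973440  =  2^7*3^2 * 5^1 * 13^2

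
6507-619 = 5888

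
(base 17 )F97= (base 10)4495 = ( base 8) 10617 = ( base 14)18D1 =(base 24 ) 7j7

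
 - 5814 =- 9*646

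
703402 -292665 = 410737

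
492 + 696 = 1188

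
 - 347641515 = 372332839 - 719974354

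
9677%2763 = 1388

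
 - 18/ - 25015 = 18/25015   =  0.00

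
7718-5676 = 2042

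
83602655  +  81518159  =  165120814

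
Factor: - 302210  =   - 2^1 * 5^1 * 47^1*643^1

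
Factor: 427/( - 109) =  - 7^1 *61^1*109^(-1)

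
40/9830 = 4/983 = 0.00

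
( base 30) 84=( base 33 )7d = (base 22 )B2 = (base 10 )244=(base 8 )364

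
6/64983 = 2/21661 = 0.00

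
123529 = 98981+24548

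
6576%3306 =3270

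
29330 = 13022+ 16308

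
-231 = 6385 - 6616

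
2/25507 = 2/25507 = 0.00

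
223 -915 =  - 692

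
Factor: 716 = 2^2*179^1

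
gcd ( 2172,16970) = 2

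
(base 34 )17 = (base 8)51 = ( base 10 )41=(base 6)105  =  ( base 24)1h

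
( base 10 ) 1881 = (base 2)11101011001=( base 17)68B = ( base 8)3531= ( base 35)1IQ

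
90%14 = 6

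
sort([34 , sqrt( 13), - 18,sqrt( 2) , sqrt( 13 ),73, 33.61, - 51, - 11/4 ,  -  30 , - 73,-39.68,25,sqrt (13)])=[ - 73, - 51, - 39.68, - 30 ,  -  18,  -  11/4 , sqrt( 2) , sqrt( 13),sqrt( 13 ),  sqrt (13),25, 33.61,34,  73]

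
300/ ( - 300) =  - 1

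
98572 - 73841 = 24731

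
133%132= 1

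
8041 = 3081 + 4960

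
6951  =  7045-94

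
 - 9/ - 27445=9/27445 = 0.00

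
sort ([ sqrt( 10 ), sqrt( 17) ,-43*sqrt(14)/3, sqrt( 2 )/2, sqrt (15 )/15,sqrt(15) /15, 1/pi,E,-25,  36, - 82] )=[ - 82, - 43*sqrt(14 )/3, - 25 , sqrt( 15 )/15, sqrt( 15 )/15,1/pi, sqrt( 2)/2,  E, sqrt(10),sqrt(17),36]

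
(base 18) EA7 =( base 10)4723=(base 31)4SB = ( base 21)AEJ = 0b1001001110011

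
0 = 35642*0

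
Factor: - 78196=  - 2^2*113^1*173^1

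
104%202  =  104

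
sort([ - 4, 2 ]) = [ - 4 , 2]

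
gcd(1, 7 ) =1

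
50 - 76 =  - 26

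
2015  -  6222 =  - 4207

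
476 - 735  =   - 259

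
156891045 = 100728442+56162603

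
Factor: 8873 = 19^1*467^1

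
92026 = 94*979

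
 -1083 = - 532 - 551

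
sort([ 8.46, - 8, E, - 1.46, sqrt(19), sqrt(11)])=[ - 8, - 1.46, E, sqrt( 11) , sqrt( 19), 8.46] 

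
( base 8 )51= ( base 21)1k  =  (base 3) 1112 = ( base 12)35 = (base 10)41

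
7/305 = 7/305 = 0.02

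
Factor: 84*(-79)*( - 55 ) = 364980 = 2^2*3^1* 5^1*7^1  *11^1* 79^1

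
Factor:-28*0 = 0 = 0^1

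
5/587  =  5/587 = 0.01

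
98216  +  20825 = 119041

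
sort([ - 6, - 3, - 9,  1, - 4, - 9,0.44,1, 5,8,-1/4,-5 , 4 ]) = [ - 9 , - 9, - 6, - 5, - 4, - 3, - 1/4,0.44,1,1,  4,5,8 ]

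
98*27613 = 2706074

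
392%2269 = 392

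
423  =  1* 423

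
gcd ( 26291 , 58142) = 1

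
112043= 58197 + 53846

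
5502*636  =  3499272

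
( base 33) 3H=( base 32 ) 3K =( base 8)164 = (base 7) 224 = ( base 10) 116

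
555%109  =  10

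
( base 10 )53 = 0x35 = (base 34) 1J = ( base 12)45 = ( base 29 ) 1O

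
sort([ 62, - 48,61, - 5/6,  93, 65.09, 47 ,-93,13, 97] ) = [ - 93,  -  48, - 5/6, 13, 47,  61,  62,65.09,93, 97] 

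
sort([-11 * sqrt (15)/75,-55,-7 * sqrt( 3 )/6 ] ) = [ - 55,-7* sqrt(3) /6, - 11*sqrt (15 )/75 ] 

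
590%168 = 86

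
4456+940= 5396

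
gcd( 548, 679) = 1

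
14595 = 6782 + 7813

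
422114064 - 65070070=357043994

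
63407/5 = 63407/5 = 12681.40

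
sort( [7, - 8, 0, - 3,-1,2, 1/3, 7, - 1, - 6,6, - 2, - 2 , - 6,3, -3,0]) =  [ - 8, - 6, - 6, - 3 , - 3 , - 2,  -  2, - 1, - 1, 0,0,1/3,2,3, 6,  7,  7]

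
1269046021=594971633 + 674074388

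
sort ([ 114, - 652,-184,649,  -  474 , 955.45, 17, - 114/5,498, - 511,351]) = [ - 652, - 511, - 474 , - 184, - 114/5 , 17, 114 , 351, 498 , 649, 955.45]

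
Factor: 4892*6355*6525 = 202853506500 = 2^2 *3^2*5^3 *29^1*31^1* 41^1*1223^1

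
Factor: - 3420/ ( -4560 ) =3/4 = 2^( - 2 )*3^1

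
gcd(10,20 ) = 10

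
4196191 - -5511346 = 9707537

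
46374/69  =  15458/23 = 672.09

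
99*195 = 19305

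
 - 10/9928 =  - 1 + 4959/4964 =-0.00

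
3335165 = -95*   ( - 35107)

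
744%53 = 2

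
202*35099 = 7089998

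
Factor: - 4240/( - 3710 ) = 2^3*7^(-1)  =  8/7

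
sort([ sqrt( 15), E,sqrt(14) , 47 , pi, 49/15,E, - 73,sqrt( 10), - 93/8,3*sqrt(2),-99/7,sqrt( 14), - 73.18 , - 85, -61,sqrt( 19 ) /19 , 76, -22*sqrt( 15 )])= [-22*sqrt( 15), - 85, - 73.18, -73 , - 61,-99/7, - 93/8,sqrt(19)/19,E,E, pi, sqrt(10),49/15,sqrt( 14), sqrt( 14)  ,  sqrt( 15), 3*sqrt( 2 ), 47, 76 ]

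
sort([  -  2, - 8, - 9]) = [ - 9, - 8, - 2 ] 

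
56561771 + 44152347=100714118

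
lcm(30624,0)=0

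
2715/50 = 54 + 3/10 = 54.30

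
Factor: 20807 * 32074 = 667363718 = 2^1* 7^1*29^1*79^1* 20807^1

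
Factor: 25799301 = 3^2*11^1*421^1 * 619^1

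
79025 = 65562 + 13463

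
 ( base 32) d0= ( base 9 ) 512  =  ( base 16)1A0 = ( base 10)416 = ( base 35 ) bv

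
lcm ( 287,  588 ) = 24108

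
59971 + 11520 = 71491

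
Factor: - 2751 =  - 3^1*7^1 *131^1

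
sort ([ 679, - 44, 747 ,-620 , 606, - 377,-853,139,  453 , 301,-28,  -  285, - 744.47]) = [ - 853, - 744.47, -620, - 377,- 285, - 44, - 28, 139, 301,453,606, 679,747 ]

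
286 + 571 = 857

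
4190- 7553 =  - 3363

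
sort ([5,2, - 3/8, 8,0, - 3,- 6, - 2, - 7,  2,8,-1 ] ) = [ - 7, - 6, - 3,- 2, - 1, - 3/8,0,2, 2,5,8 , 8 ] 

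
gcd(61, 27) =1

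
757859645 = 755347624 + 2512021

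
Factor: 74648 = 2^3*7^1*31^1*43^1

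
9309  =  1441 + 7868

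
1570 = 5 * 314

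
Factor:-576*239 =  - 2^6*3^2*239^1 = - 137664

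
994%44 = 26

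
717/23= 717/23  =  31.17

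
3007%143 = 4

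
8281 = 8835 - 554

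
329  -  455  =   - 126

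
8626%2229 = 1939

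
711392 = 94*7568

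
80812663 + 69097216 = 149909879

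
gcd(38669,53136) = 1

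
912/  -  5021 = -1  +  4109/5021 = -0.18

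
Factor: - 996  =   - 2^2*3^1*83^1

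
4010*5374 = 21549740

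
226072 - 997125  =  -771053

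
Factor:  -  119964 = -2^2*3^1*13^1*769^1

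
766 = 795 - 29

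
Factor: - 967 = -967^1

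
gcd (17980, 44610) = 10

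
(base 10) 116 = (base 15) 7b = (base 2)1110100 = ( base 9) 138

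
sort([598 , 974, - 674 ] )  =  [ - 674,598, 974]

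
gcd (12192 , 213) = 3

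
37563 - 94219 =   -  56656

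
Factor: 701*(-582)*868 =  - 354128376= -2^3*3^1*7^1*31^1*97^1*701^1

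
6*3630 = 21780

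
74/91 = 74/91= 0.81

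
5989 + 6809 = 12798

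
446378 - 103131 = 343247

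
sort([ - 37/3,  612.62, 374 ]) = [-37/3,374,612.62]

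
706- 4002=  - 3296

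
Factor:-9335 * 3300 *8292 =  - 2^4 * 3^2*5^3 * 11^1*691^1*1867^1 = - 255439206000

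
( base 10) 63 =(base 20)33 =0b111111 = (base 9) 70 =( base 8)77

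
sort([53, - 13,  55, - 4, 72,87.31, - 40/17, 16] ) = [  -  13, - 4,  -  40/17,  16, 53,55, 72, 87.31] 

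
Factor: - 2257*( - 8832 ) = 2^7 * 3^1*23^1 *37^1* 61^1  =  19933824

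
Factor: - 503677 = -23^1*61^1*359^1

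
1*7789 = 7789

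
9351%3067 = 150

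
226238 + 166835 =393073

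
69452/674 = 103+15/337= 103.04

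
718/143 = 5 + 3/143 = 5.02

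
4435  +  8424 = 12859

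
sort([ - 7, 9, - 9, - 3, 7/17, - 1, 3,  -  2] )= [ - 9, - 7, - 3, - 2 , - 1, 7/17, 3,9 ] 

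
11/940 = 11/940  =  0.01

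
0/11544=0 = 0.00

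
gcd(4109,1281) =7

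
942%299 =45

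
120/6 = 20 =20.00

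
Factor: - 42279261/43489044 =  - 14093087/14496348 =- 2^( - 2 )*3^(-1) * 23^( - 1 )*53^ ( - 1)*991^( - 1) * 14093087^1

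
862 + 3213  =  4075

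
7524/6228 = 209/173= 1.21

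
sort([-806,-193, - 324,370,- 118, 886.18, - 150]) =[- 806,- 324, - 193, -150,-118, 370, 886.18 ]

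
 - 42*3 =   -  126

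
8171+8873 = 17044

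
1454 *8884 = 12917336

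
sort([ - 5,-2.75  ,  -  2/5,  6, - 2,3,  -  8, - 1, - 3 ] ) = [ - 8, - 5 ,-3, - 2.75 , - 2,- 1,  -  2/5,3, 6]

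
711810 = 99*7190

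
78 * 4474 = 348972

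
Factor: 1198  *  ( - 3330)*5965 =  - 2^2*3^2 * 5^2*37^1*599^1*1193^1 = - 23796413100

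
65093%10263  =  3515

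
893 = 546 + 347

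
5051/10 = 5051/10=505.10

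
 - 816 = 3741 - 4557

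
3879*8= 31032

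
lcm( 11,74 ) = 814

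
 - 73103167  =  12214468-85317635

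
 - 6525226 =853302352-859827578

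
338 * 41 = 13858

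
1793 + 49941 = 51734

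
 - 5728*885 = -5069280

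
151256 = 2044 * 74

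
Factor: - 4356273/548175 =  - 1452091/182725= - 5^( - 2 )*67^1*7309^ ( - 1 )*21673^1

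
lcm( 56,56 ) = 56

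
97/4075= 97/4075 = 0.02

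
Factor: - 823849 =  - 13^1*127^1 *499^1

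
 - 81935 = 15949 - 97884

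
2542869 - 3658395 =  - 1115526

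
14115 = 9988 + 4127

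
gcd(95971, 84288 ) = 1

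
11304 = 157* 72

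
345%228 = 117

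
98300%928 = 860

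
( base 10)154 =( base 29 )59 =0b10011010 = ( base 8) 232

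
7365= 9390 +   -  2025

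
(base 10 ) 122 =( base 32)3Q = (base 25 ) 4m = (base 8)172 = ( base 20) 62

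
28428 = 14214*2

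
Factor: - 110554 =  - 2^1*  167^1*331^1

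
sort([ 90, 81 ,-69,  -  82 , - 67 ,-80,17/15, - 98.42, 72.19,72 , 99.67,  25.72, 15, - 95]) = [ -98.42, - 95, -82, - 80 , - 69, - 67, 17/15,15,25.72,72, 72.19, 81 , 90, 99.67]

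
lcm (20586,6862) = 20586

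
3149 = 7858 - 4709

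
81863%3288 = 2951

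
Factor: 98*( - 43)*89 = -375046   =  - 2^1 * 7^2*43^1*89^1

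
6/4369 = 6/4369 = 0.00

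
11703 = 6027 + 5676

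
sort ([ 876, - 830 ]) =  [ - 830  ,  876 ] 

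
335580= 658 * 510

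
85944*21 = 1804824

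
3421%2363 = 1058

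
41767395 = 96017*435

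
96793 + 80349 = 177142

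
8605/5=1721 = 1721.00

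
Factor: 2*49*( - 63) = -2^1 * 3^2*7^3 = - 6174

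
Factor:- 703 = - 19^1 * 37^1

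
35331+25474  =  60805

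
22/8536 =1/388  =  0.00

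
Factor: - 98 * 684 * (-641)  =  2^3 * 3^2*7^2*19^1*641^1= 42967512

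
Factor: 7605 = 3^2*5^1*13^2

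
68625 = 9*7625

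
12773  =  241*53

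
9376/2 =4688 = 4688.00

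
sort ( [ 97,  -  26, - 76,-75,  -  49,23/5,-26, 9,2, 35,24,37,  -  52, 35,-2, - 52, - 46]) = [ - 76, -75, - 52, - 52, - 49,-46, - 26,-26,  -  2, 2,23/5, 9, 24, 35, 35, 37, 97 ]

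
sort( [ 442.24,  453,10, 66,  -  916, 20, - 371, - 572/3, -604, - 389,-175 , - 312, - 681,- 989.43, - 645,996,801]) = [ - 989.43, - 916, - 681, - 645, - 604, - 389, - 371,-312, - 572/3, - 175 , 10, 20, 66,442.24, 453, 801, 996]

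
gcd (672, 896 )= 224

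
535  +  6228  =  6763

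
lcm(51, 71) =3621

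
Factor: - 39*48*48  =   - 89856 = - 2^8*3^3*13^1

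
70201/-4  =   - 17551 + 3/4 = - 17550.25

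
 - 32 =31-63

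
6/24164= 3/12082=0.00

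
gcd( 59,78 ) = 1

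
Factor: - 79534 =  - 2^1 * 7^1 * 13^1 * 19^1*23^1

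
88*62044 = 5459872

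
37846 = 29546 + 8300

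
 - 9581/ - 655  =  9581/655= 14.63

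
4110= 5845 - 1735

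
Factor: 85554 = 2^1* 3^2  *7^2*97^1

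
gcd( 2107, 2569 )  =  7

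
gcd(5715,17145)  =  5715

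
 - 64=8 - 72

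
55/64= 55/64 =0.86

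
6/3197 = 6/3197 = 0.00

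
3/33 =1/11  =  0.09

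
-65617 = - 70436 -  - 4819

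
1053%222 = 165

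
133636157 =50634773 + 83001384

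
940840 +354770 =1295610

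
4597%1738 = 1121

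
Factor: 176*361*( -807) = - 2^4*3^1 * 11^1*19^2*269^1 =-  51273552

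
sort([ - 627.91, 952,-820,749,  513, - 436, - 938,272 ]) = [-938 , - 820, - 627.91, - 436, 272,  513, 749, 952 ]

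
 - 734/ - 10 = 367/5 = 73.40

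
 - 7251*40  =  -290040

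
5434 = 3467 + 1967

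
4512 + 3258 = 7770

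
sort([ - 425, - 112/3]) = [  -  425, - 112/3] 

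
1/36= 1/36 =0.03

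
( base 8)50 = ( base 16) 28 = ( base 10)40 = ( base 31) 19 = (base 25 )1F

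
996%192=36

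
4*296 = 1184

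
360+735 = 1095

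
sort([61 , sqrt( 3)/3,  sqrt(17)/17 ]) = [sqrt( 17 )/17,sqrt(3)/3, 61 ] 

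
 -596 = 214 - 810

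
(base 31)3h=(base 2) 1101110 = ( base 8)156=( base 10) 110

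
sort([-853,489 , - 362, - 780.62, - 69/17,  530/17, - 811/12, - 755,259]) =[ - 853, - 780.62,  -  755, - 362,-811/12,-69/17,530/17, 259,489 ] 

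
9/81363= 3/27121  =  0.00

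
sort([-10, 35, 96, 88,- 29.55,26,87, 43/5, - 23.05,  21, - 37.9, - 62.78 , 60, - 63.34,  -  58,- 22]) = [-63.34,-62.78,  -  58, - 37.9, - 29.55, - 23.05,-22,-10, 43/5,21, 26 , 35,60,87, 88,96 ] 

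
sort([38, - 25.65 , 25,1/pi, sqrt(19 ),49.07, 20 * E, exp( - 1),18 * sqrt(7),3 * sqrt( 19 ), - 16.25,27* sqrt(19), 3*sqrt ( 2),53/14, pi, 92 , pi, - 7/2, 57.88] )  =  [ - 25.65, - 16.25,  -  7/2,1/pi , exp( - 1 ),pi,pi, 53/14, 3*sqrt(2), sqrt(19) , 3 * sqrt (19) , 25 , 38,  18 *sqrt(7 ),49.07,20*E,  57.88,92,27*sqrt(19) ] 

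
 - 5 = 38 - 43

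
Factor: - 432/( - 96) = 2^ (- 1 )*3^2  =  9/2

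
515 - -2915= 3430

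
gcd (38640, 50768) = 16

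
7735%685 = 200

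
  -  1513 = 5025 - 6538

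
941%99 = 50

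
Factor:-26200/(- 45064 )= 5^2*43^( - 1 ) = 25/43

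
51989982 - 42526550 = 9463432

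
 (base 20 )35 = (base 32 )21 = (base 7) 122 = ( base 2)1000001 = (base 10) 65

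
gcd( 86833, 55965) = 1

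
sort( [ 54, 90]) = [ 54,90 ] 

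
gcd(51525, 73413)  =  9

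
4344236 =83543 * 52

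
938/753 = 938/753 = 1.25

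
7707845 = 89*86605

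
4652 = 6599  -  1947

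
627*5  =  3135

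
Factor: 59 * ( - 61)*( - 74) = 266326 = 2^1*37^1*59^1 * 61^1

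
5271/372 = 1757/124 = 14.17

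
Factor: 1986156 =2^2 * 3^2*55171^1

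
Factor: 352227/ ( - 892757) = -3^1* 137^1*857^1*892757^( - 1)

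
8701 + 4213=12914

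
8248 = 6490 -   -  1758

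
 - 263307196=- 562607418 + 299300222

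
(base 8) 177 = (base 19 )6d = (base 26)4N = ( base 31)43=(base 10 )127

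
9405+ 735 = 10140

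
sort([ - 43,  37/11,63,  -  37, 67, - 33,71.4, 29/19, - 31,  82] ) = [ - 43, - 37, - 33, - 31, 29/19, 37/11,  63, 67, 71.4,82 ]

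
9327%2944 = 495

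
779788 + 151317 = 931105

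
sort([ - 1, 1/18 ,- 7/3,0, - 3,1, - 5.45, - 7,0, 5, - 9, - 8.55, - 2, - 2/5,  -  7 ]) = [ - 9, - 8.55,  -  7, - 7, - 5.45, - 3, - 7/3 , - 2, - 1, - 2/5,0,0,1/18, 1,5 ] 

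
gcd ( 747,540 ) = 9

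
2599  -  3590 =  - 991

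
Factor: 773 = 773^1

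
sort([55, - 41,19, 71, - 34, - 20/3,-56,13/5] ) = [ - 56, - 41,- 34, - 20/3, 13/5 , 19, 55,  71] 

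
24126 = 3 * 8042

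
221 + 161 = 382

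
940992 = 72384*13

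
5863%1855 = 298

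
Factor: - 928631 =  - 11^1 * 84421^1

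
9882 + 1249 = 11131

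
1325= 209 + 1116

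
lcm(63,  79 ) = 4977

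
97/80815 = 97/80815 = 0.00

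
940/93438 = 470/46719 = 0.01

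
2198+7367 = 9565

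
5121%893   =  656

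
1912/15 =1912/15= 127.47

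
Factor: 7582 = 2^1*17^1*223^1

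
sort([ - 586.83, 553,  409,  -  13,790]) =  [ - 586.83, - 13,409,553, 790]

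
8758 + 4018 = 12776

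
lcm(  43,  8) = 344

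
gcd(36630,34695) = 45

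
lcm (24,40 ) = 120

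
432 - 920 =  - 488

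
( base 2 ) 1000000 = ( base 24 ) 2g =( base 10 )64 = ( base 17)3D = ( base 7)121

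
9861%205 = 21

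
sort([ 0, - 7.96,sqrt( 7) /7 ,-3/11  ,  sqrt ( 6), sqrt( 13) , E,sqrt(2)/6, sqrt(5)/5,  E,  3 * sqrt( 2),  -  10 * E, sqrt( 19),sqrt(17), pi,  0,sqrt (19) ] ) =[-10 * E , - 7.96,  -  3/11,  0, 0, sqrt(2 )/6,  sqrt( 7 )/7,sqrt( 5 )/5, sqrt( 6 ),E , E,pi , sqrt ( 13),sqrt(17 ),3 * sqrt(2 ), sqrt ( 19 ), sqrt(19)]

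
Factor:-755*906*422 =-2^2*3^1*5^1*151^2*211^1 = -288660660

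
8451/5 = 8451/5 = 1690.20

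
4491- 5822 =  - 1331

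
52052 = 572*91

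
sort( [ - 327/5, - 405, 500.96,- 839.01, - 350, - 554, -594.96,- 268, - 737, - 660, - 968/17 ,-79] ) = [ - 839.01, - 737, - 660, - 594.96, -554,  -  405, - 350, - 268 , - 79, - 327/5, - 968/17, 500.96]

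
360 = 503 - 143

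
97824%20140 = 17264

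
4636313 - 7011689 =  - 2375376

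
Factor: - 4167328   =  -2^5*11^1*11839^1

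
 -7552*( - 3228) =24377856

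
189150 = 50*3783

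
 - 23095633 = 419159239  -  442254872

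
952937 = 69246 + 883691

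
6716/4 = 1679 = 1679.00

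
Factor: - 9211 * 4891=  - 45051001 = - 61^1*67^1*73^1*151^1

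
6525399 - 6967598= -442199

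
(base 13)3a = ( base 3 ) 1211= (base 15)34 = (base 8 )61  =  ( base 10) 49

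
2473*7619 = 18841787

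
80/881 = 80/881 = 0.09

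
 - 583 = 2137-2720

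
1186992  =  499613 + 687379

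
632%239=154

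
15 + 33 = 48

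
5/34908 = 5/34908 = 0.00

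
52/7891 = 4/607 = 0.01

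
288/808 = 36/101 =0.36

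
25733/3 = 8577  +  2/3 = 8577.67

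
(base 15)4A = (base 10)70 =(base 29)2C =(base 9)77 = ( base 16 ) 46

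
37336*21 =784056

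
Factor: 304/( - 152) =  - 2 = -  2^1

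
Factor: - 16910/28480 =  - 19/32 = - 2^(-5)*19^1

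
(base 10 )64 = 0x40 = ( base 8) 100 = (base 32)20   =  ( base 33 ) 1v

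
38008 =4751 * 8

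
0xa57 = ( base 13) 1288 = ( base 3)10122001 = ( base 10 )2647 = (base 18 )831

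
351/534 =117/178=0.66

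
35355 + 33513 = 68868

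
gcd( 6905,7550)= 5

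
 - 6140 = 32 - 6172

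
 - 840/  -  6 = 140 + 0/1=140.00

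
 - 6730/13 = -6730/13 = -517.69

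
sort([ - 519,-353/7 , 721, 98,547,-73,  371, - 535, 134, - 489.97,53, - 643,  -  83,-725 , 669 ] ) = [ - 725, - 643, -535,  -  519, - 489.97, - 83, - 73, - 353/7,53,  98, 134 , 371,  547,669,721 ] 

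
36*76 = 2736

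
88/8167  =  88/8167 = 0.01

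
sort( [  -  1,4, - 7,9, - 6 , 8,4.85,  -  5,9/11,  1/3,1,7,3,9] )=[ - 7, - 6, - 5, - 1 , 1/3, 9/11, 1,3, 4,4.85,7,8,9, 9]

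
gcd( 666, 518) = 74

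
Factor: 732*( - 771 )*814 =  - 459398808= -2^3  *  3^2*11^1*37^1*61^1  *  257^1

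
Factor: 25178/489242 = 13^(-1)*31^( - 1)*607^( - 1 )  *12589^1 = 12589/244621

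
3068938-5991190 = -2922252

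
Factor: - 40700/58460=-5^1*11^1*79^( - 1)=-55/79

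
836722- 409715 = 427007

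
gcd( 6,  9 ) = 3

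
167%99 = 68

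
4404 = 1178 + 3226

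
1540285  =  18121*85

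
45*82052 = 3692340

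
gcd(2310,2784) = 6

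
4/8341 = 4/8341 = 0.00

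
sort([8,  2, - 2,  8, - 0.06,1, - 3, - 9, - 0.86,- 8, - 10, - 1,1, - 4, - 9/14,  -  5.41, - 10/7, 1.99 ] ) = [-10, - 9, - 8, - 5.41,  -  4, - 3, - 2,- 10/7, - 1,  -  0.86, - 9/14, - 0.06,1, 1, 1.99, 2,8, 8]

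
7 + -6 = 1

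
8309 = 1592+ 6717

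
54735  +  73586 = 128321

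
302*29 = 8758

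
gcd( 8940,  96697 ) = 1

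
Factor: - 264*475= - 2^3*3^1*5^2*11^1*19^1 = - 125400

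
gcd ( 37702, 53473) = 7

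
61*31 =1891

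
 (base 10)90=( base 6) 230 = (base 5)330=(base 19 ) 4e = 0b1011010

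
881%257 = 110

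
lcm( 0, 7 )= 0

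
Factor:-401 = -401^1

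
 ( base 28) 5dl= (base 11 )3264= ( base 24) 7b9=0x10d1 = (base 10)4305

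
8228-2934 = 5294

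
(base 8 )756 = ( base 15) 22E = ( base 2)111101110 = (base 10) 494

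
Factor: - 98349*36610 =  - 2^1 * 3^1 * 5^1*7^1*523^1*32783^1 = - 3600556890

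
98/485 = 98/485 = 0.20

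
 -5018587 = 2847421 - 7866008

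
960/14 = 68 +4/7 =68.57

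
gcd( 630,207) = 9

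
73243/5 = 14648  +  3/5 =14648.60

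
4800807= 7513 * 639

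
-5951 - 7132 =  - 13083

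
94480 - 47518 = 46962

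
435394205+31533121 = 466927326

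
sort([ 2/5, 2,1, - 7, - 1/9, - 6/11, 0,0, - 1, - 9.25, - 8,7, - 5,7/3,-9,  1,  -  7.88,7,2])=[-9.25, - 9, - 8,-7.88 , - 7, -5,-1,-6/11, - 1/9,0,0 , 2/5,1,1, 2, 2,7/3, 7,7]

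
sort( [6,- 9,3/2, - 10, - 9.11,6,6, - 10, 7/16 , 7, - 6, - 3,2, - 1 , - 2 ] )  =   [-10, - 10, -9.11,-9, - 6, - 3, - 2 , - 1,7/16 , 3/2,2, 6,6, 6,7] 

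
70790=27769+43021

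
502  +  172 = 674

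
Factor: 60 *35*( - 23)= - 48300  =  - 2^2*3^1*5^2 * 7^1*23^1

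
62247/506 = 123+9/506  =  123.02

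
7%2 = 1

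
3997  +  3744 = 7741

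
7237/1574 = 4 + 941/1574 = 4.60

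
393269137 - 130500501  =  262768636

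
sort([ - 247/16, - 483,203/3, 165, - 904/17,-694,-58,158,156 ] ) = [ - 694, - 483, - 58, -904/17 , - 247/16 , 203/3, 156,158, 165]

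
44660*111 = 4957260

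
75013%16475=9113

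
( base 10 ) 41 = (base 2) 101001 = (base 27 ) 1E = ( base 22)1j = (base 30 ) 1B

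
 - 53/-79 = 53/79 = 0.67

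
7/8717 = 7/8717=0.00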